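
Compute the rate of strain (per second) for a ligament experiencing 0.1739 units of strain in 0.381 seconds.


strain_rate = delta_strain / delta_t
strain_rate = 0.1739 / 0.381
strain_rate = 0.4564


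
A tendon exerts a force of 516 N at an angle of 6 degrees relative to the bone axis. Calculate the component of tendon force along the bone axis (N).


F_eff = F_tendon * cos(theta)
theta = 6 deg = 0.1047 rad
cos(theta) = 0.9945
F_eff = 516 * 0.9945
F_eff = 513.1733


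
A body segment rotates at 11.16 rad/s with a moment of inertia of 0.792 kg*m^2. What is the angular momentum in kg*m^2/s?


L = I * omega
L = 0.792 * 11.16
L = 8.8387


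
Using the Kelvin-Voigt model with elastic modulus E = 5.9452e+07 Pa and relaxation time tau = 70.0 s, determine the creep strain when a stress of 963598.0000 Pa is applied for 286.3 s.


epsilon(t) = (sigma/E) * (1 - exp(-t/tau))
sigma/E = 963598.0000 / 5.9452e+07 = 0.0162
exp(-t/tau) = exp(-286.3 / 70.0) = 0.0167
epsilon = 0.0162 * (1 - 0.0167)
epsilon = 0.0159


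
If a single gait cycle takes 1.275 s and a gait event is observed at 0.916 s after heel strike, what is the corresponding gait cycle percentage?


pct = (event_time / cycle_time) * 100
pct = (0.916 / 1.275) * 100
ratio = 0.7184
pct = 71.8431


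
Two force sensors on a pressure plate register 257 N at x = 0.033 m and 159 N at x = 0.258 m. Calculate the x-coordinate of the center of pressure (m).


COP_x = (F1*x1 + F2*x2) / (F1 + F2)
COP_x = (257*0.033 + 159*0.258) / (257 + 159)
Numerator = 49.5030
Denominator = 416
COP_x = 0.1190


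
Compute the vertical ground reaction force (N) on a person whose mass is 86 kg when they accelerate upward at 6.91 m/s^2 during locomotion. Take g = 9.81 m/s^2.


GRF = m * (g + a)
GRF = 86 * (9.81 + 6.91)
GRF = 86 * 16.7200
GRF = 1437.9200


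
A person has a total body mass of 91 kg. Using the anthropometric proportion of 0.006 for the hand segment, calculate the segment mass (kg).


m_segment = body_mass * fraction
m_segment = 91 * 0.006
m_segment = 0.5460


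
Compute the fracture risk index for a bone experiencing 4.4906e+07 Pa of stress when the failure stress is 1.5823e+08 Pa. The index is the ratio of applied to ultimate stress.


FRI = applied / ultimate
FRI = 4.4906e+07 / 1.5823e+08
FRI = 0.2838


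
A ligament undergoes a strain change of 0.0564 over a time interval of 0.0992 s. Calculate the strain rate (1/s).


strain_rate = delta_strain / delta_t
strain_rate = 0.0564 / 0.0992
strain_rate = 0.5685


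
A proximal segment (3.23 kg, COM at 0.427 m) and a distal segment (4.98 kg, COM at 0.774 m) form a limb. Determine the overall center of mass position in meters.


COM = (m1*x1 + m2*x2) / (m1 + m2)
COM = (3.23*0.427 + 4.98*0.774) / (3.23 + 4.98)
Numerator = 5.2337
Denominator = 8.2100
COM = 0.6375


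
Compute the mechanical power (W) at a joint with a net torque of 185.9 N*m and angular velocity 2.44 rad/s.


P = M * omega
P = 185.9 * 2.44
P = 453.5960


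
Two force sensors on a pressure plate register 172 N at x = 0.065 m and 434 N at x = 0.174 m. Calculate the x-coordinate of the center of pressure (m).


COP_x = (F1*x1 + F2*x2) / (F1 + F2)
COP_x = (172*0.065 + 434*0.174) / (172 + 434)
Numerator = 86.6960
Denominator = 606
COP_x = 0.1431


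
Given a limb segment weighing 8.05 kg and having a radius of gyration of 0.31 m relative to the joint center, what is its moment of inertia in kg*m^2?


I = m * k^2
I = 8.05 * 0.31^2
k^2 = 0.0961
I = 0.7736


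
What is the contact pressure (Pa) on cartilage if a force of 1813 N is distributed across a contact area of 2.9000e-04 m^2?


P = F / A
P = 1813 / 2.9000e-04
P = 6.2517e+06


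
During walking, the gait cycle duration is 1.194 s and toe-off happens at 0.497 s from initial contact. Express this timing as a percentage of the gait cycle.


pct = (event_time / cycle_time) * 100
pct = (0.497 / 1.194) * 100
ratio = 0.4162
pct = 41.6248


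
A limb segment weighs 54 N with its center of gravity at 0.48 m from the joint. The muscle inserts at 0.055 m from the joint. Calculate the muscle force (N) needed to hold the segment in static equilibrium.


F_muscle = W * d_load / d_muscle
F_muscle = 54 * 0.48 / 0.055
Numerator = 25.9200
F_muscle = 471.2727


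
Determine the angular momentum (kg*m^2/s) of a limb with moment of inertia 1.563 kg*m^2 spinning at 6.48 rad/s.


L = I * omega
L = 1.563 * 6.48
L = 10.1282


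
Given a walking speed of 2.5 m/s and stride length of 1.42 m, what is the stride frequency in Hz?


f = v / stride_length
f = 2.5 / 1.42
f = 1.7606


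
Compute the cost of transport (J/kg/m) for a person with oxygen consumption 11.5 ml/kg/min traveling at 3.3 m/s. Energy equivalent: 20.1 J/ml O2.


Power per kg = VO2 * 20.1 / 60
Power per kg = 11.5 * 20.1 / 60 = 3.8525 W/kg
Cost = power_per_kg / speed
Cost = 3.8525 / 3.3
Cost = 1.1674


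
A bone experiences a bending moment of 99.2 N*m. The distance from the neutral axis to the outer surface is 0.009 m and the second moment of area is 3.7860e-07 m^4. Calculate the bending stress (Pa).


sigma = M * c / I
sigma = 99.2 * 0.009 / 3.7860e-07
M * c = 0.8928
sigma = 2.3582e+06


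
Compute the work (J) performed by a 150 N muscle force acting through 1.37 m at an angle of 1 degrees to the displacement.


W = F * d * cos(theta)
theta = 1 deg = 0.0175 rad
cos(theta) = 0.9998
W = 150 * 1.37 * 0.9998
W = 205.4687


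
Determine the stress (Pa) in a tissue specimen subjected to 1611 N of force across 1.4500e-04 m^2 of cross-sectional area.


stress = F / A
stress = 1611 / 1.4500e-04
stress = 1.1110e+07


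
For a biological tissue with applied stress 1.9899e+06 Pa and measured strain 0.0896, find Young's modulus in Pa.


E = stress / strain
E = 1.9899e+06 / 0.0896
E = 2.2209e+07


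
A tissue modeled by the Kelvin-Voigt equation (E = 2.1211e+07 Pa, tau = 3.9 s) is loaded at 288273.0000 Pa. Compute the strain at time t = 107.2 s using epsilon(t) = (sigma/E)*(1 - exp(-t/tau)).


epsilon(t) = (sigma/E) * (1 - exp(-t/tau))
sigma/E = 288273.0000 / 2.1211e+07 = 0.0136
exp(-t/tau) = exp(-107.2 / 3.9) = 1.1547e-12
epsilon = 0.0136 * (1 - 1.1547e-12)
epsilon = 0.0136


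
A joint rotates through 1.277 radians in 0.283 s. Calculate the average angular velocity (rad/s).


omega = delta_theta / delta_t
omega = 1.277 / 0.283
omega = 4.5124


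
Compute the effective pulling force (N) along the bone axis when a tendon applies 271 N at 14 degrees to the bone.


F_eff = F_tendon * cos(theta)
theta = 14 deg = 0.2443 rad
cos(theta) = 0.9703
F_eff = 271 * 0.9703
F_eff = 262.9501


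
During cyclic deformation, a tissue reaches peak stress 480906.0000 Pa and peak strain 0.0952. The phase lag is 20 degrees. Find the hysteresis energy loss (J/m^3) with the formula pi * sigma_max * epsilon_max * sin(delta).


E_loss = pi * sigma_max * epsilon_max * sin(delta)
delta = 20 deg = 0.3491 rad
sin(delta) = 0.3420
E_loss = pi * 480906.0000 * 0.0952 * 0.3420
E_loss = 49192.4781


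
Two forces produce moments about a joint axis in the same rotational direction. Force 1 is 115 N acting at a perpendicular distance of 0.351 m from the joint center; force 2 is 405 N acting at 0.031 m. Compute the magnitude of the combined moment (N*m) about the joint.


M = F1 * d1 + F2 * d2
M = 115 * 0.351 + 405 * 0.031
M = 40.3650 + 12.5550
M = 52.9200


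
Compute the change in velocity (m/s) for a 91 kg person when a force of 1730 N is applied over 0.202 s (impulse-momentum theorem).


J = F * dt = 1730 * 0.202 = 349.4600 N*s
delta_v = J / m
delta_v = 349.4600 / 91
delta_v = 3.8402


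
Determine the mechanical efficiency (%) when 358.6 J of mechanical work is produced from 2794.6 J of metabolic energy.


eta = (W_mech / E_meta) * 100
eta = (358.6 / 2794.6) * 100
ratio = 0.1283
eta = 12.8319


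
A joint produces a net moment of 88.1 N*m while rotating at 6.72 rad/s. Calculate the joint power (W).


P = M * omega
P = 88.1 * 6.72
P = 592.0320


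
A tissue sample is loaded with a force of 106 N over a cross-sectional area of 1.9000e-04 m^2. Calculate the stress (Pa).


stress = F / A
stress = 106 / 1.9000e-04
stress = 557894.7368


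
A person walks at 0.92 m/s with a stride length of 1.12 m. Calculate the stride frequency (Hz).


f = v / stride_length
f = 0.92 / 1.12
f = 0.8214


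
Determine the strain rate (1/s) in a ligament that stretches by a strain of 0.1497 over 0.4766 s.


strain_rate = delta_strain / delta_t
strain_rate = 0.1497 / 0.4766
strain_rate = 0.3141


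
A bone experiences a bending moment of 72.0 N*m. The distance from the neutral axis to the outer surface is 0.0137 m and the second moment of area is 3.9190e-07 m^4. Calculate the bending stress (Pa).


sigma = M * c / I
sigma = 72.0 * 0.0137 / 3.9190e-07
M * c = 0.9864
sigma = 2.5170e+06


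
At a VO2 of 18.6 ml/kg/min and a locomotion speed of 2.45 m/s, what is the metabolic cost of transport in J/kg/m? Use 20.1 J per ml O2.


Power per kg = VO2 * 20.1 / 60
Power per kg = 18.6 * 20.1 / 60 = 6.2310 W/kg
Cost = power_per_kg / speed
Cost = 6.2310 / 2.45
Cost = 2.5433


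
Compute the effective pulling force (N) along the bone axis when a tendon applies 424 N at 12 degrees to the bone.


F_eff = F_tendon * cos(theta)
theta = 12 deg = 0.2094 rad
cos(theta) = 0.9781
F_eff = 424 * 0.9781
F_eff = 414.7346


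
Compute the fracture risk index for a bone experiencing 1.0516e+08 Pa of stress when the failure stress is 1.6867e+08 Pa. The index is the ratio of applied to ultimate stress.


FRI = applied / ultimate
FRI = 1.0516e+08 / 1.6867e+08
FRI = 0.6235


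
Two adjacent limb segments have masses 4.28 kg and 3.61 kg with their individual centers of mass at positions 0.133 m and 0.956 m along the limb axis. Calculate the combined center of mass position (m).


COM = (m1*x1 + m2*x2) / (m1 + m2)
COM = (4.28*0.133 + 3.61*0.956) / (4.28 + 3.61)
Numerator = 4.0204
Denominator = 7.8900
COM = 0.5096


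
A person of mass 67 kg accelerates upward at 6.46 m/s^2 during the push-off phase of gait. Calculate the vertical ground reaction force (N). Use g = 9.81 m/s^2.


GRF = m * (g + a)
GRF = 67 * (9.81 + 6.46)
GRF = 67 * 16.2700
GRF = 1090.0900


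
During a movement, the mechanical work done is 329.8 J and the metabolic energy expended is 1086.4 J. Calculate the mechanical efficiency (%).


eta = (W_mech / E_meta) * 100
eta = (329.8 / 1086.4) * 100
ratio = 0.3036
eta = 30.3571


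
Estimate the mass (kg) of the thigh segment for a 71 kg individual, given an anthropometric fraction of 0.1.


m_segment = body_mass * fraction
m_segment = 71 * 0.1
m_segment = 7.1000


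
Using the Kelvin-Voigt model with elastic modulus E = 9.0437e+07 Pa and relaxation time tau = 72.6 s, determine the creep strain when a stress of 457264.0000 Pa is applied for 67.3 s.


epsilon(t) = (sigma/E) * (1 - exp(-t/tau))
sigma/E = 457264.0000 / 9.0437e+07 = 0.0051
exp(-t/tau) = exp(-67.3 / 72.6) = 0.3957
epsilon = 0.0051 * (1 - 0.3957)
epsilon = 0.0031


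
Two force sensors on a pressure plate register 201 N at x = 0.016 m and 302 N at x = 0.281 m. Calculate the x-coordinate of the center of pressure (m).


COP_x = (F1*x1 + F2*x2) / (F1 + F2)
COP_x = (201*0.016 + 302*0.281) / (201 + 302)
Numerator = 88.0780
Denominator = 503
COP_x = 0.1751


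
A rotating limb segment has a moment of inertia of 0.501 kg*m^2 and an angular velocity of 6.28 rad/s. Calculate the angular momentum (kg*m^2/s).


L = I * omega
L = 0.501 * 6.28
L = 3.1463


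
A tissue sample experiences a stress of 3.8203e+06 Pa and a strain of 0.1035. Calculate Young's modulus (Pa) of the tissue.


E = stress / strain
E = 3.8203e+06 / 0.1035
E = 3.6911e+07


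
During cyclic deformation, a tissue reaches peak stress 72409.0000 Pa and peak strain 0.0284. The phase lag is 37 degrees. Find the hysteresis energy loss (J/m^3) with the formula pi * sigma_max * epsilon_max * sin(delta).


E_loss = pi * sigma_max * epsilon_max * sin(delta)
delta = 37 deg = 0.6458 rad
sin(delta) = 0.6018
E_loss = pi * 72409.0000 * 0.0284 * 0.6018
E_loss = 3887.9779


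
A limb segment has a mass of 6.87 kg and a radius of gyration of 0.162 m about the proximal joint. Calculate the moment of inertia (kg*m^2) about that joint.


I = m * k^2
I = 6.87 * 0.162^2
k^2 = 0.0262
I = 0.1803


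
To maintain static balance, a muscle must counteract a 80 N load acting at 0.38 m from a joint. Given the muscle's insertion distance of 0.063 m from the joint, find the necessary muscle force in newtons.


F_muscle = W * d_load / d_muscle
F_muscle = 80 * 0.38 / 0.063
Numerator = 30.4000
F_muscle = 482.5397


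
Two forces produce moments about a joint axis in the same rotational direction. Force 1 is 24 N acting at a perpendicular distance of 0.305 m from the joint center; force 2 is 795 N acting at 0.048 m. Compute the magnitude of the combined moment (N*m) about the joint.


M = F1 * d1 + F2 * d2
M = 24 * 0.305 + 795 * 0.048
M = 7.3200 + 38.1600
M = 45.4800


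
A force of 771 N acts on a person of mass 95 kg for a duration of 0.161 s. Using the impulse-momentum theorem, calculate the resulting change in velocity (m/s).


J = F * dt = 771 * 0.161 = 124.1310 N*s
delta_v = J / m
delta_v = 124.1310 / 95
delta_v = 1.3066


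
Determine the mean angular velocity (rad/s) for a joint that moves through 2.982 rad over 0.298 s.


omega = delta_theta / delta_t
omega = 2.982 / 0.298
omega = 10.0067


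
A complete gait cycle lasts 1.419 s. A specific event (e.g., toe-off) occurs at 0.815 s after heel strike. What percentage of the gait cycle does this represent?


pct = (event_time / cycle_time) * 100
pct = (0.815 / 1.419) * 100
ratio = 0.5743
pct = 57.4348


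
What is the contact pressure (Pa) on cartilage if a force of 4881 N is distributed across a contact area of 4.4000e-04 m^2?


P = F / A
P = 4881 / 4.4000e-04
P = 1.1093e+07


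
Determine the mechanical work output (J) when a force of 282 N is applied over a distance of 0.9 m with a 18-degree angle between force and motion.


W = F * d * cos(theta)
theta = 18 deg = 0.3142 rad
cos(theta) = 0.9511
W = 282 * 0.9 * 0.9511
W = 241.3781


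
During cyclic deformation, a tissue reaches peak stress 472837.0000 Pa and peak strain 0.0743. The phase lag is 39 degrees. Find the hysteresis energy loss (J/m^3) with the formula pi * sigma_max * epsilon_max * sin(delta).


E_loss = pi * sigma_max * epsilon_max * sin(delta)
delta = 39 deg = 0.6807 rad
sin(delta) = 0.6293
E_loss = pi * 472837.0000 * 0.0743 * 0.6293
E_loss = 69457.9472


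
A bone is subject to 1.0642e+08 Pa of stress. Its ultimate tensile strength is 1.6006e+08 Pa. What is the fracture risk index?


FRI = applied / ultimate
FRI = 1.0642e+08 / 1.6006e+08
FRI = 0.6649


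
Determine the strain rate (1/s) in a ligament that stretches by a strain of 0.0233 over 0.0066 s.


strain_rate = delta_strain / delta_t
strain_rate = 0.0233 / 0.0066
strain_rate = 3.5303


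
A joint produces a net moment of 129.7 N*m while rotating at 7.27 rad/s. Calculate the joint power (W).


P = M * omega
P = 129.7 * 7.27
P = 942.9190


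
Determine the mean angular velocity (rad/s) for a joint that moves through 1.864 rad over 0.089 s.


omega = delta_theta / delta_t
omega = 1.864 / 0.089
omega = 20.9438


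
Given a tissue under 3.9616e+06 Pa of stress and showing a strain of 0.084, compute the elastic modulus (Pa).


E = stress / strain
E = 3.9616e+06 / 0.084
E = 4.7162e+07


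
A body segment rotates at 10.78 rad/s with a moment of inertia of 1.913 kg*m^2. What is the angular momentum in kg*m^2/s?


L = I * omega
L = 1.913 * 10.78
L = 20.6221


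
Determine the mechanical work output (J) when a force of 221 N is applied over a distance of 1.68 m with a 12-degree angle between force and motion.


W = F * d * cos(theta)
theta = 12 deg = 0.2094 rad
cos(theta) = 0.9781
W = 221 * 1.68 * 0.9781
W = 363.1666


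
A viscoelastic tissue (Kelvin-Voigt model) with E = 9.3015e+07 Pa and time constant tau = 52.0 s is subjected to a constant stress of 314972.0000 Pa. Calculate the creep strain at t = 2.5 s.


epsilon(t) = (sigma/E) * (1 - exp(-t/tau))
sigma/E = 314972.0000 / 9.3015e+07 = 0.0034
exp(-t/tau) = exp(-2.5 / 52.0) = 0.9531
epsilon = 0.0034 * (1 - 0.9531)
epsilon = 1.5895e-04


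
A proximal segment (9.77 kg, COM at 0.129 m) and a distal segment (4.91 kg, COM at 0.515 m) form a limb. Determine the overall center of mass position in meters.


COM = (m1*x1 + m2*x2) / (m1 + m2)
COM = (9.77*0.129 + 4.91*0.515) / (9.77 + 4.91)
Numerator = 3.7890
Denominator = 14.6800
COM = 0.2581


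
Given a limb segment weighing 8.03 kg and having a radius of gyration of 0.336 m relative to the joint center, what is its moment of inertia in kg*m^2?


I = m * k^2
I = 8.03 * 0.336^2
k^2 = 0.1129
I = 0.9066


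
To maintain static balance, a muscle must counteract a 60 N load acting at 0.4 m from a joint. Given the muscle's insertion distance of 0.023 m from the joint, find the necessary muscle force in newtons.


F_muscle = W * d_load / d_muscle
F_muscle = 60 * 0.4 / 0.023
Numerator = 24.0000
F_muscle = 1043.4783


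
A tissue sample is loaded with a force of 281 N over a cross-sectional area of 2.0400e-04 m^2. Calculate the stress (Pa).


stress = F / A
stress = 281 / 2.0400e-04
stress = 1.3775e+06


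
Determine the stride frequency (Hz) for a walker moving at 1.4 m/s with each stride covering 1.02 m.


f = v / stride_length
f = 1.4 / 1.02
f = 1.3725


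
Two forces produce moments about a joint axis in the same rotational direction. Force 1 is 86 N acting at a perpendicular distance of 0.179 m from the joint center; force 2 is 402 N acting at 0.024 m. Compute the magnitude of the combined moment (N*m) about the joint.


M = F1 * d1 + F2 * d2
M = 86 * 0.179 + 402 * 0.024
M = 15.3940 + 9.6480
M = 25.0420


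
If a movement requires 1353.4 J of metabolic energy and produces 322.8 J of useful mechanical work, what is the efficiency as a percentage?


eta = (W_mech / E_meta) * 100
eta = (322.8 / 1353.4) * 100
ratio = 0.2385
eta = 23.8510


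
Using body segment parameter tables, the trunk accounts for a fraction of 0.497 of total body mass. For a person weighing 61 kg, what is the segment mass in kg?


m_segment = body_mass * fraction
m_segment = 61 * 0.497
m_segment = 30.3170


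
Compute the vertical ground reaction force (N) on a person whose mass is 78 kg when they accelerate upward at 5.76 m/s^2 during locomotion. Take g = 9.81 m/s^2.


GRF = m * (g + a)
GRF = 78 * (9.81 + 5.76)
GRF = 78 * 15.5700
GRF = 1214.4600


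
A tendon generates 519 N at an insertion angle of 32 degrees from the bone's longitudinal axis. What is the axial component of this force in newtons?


F_eff = F_tendon * cos(theta)
theta = 32 deg = 0.5585 rad
cos(theta) = 0.8480
F_eff = 519 * 0.8480
F_eff = 440.1370


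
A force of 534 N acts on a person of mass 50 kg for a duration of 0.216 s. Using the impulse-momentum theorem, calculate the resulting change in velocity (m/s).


J = F * dt = 534 * 0.216 = 115.3440 N*s
delta_v = J / m
delta_v = 115.3440 / 50
delta_v = 2.3069


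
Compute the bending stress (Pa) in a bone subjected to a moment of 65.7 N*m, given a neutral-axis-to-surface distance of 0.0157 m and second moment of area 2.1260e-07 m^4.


sigma = M * c / I
sigma = 65.7 * 0.0157 / 2.1260e-07
M * c = 1.0315
sigma = 4.8518e+06


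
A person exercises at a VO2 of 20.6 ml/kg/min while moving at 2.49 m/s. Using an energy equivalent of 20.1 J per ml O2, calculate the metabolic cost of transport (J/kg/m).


Power per kg = VO2 * 20.1 / 60
Power per kg = 20.6 * 20.1 / 60 = 6.9010 W/kg
Cost = power_per_kg / speed
Cost = 6.9010 / 2.49
Cost = 2.7715


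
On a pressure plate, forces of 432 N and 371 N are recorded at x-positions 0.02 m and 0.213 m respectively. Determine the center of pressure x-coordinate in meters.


COP_x = (F1*x1 + F2*x2) / (F1 + F2)
COP_x = (432*0.02 + 371*0.213) / (432 + 371)
Numerator = 87.6630
Denominator = 803
COP_x = 0.1092


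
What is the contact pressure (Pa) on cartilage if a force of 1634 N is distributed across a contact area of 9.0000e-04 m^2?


P = F / A
P = 1634 / 9.0000e-04
P = 1.8156e+06


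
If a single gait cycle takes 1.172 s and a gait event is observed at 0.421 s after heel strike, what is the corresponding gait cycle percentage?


pct = (event_time / cycle_time) * 100
pct = (0.421 / 1.172) * 100
ratio = 0.3592
pct = 35.9215


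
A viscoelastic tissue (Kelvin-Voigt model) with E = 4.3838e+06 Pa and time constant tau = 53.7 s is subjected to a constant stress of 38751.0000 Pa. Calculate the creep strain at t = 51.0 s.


epsilon(t) = (sigma/E) * (1 - exp(-t/tau))
sigma/E = 38751.0000 / 4.3838e+06 = 0.0088
exp(-t/tau) = exp(-51.0 / 53.7) = 0.3868
epsilon = 0.0088 * (1 - 0.3868)
epsilon = 0.0054


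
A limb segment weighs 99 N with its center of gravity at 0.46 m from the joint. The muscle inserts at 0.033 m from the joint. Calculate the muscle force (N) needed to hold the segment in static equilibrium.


F_muscle = W * d_load / d_muscle
F_muscle = 99 * 0.46 / 0.033
Numerator = 45.5400
F_muscle = 1380.0000


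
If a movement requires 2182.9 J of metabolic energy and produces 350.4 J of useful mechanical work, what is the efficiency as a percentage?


eta = (W_mech / E_meta) * 100
eta = (350.4 / 2182.9) * 100
ratio = 0.1605
eta = 16.0520


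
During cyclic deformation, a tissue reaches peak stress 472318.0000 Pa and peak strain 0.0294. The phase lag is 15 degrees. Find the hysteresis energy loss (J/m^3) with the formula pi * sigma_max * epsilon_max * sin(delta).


E_loss = pi * sigma_max * epsilon_max * sin(delta)
delta = 15 deg = 0.2618 rad
sin(delta) = 0.2588
E_loss = pi * 472318.0000 * 0.0294 * 0.2588
E_loss = 11290.8836


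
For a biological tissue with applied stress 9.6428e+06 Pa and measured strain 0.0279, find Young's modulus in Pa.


E = stress / strain
E = 9.6428e+06 / 0.0279
E = 3.4562e+08


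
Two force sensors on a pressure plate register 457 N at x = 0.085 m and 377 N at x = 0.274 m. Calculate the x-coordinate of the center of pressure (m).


COP_x = (F1*x1 + F2*x2) / (F1 + F2)
COP_x = (457*0.085 + 377*0.274) / (457 + 377)
Numerator = 142.1430
Denominator = 834
COP_x = 0.1704


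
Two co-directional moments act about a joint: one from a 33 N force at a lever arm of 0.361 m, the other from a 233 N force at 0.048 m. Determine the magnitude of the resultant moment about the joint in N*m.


M = F1 * d1 + F2 * d2
M = 33 * 0.361 + 233 * 0.048
M = 11.9130 + 11.1840
M = 23.0970


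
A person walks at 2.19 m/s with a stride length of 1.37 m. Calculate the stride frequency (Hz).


f = v / stride_length
f = 2.19 / 1.37
f = 1.5985


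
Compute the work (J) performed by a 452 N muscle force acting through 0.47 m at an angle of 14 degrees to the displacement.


W = F * d * cos(theta)
theta = 14 deg = 0.2443 rad
cos(theta) = 0.9703
W = 452 * 0.47 * 0.9703
W = 206.1296


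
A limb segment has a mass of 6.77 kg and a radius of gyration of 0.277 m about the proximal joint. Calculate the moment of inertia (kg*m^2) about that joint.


I = m * k^2
I = 6.77 * 0.277^2
k^2 = 0.0767
I = 0.5195


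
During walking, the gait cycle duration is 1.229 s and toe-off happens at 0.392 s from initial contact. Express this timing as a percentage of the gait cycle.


pct = (event_time / cycle_time) * 100
pct = (0.392 / 1.229) * 100
ratio = 0.3190
pct = 31.8959


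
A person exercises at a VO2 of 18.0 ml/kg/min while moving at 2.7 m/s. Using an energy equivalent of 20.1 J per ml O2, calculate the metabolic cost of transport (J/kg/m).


Power per kg = VO2 * 20.1 / 60
Power per kg = 18.0 * 20.1 / 60 = 6.0300 W/kg
Cost = power_per_kg / speed
Cost = 6.0300 / 2.7
Cost = 2.2333


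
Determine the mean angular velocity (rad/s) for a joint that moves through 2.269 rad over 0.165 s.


omega = delta_theta / delta_t
omega = 2.269 / 0.165
omega = 13.7515


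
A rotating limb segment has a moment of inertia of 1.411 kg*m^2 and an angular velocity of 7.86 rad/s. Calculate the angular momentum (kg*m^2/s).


L = I * omega
L = 1.411 * 7.86
L = 11.0905


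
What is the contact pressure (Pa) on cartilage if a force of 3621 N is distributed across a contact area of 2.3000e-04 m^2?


P = F / A
P = 3621 / 2.3000e-04
P = 1.5743e+07


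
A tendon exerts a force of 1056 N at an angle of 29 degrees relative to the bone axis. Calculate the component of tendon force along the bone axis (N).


F_eff = F_tendon * cos(theta)
theta = 29 deg = 0.5061 rad
cos(theta) = 0.8746
F_eff = 1056 * 0.8746
F_eff = 923.5984


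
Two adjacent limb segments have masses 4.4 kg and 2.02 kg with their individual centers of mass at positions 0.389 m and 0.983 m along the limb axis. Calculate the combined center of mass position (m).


COM = (m1*x1 + m2*x2) / (m1 + m2)
COM = (4.4*0.389 + 2.02*0.983) / (4.4 + 2.02)
Numerator = 3.6973
Denominator = 6.4200
COM = 0.5759


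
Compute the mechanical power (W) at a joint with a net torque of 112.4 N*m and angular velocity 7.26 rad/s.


P = M * omega
P = 112.4 * 7.26
P = 816.0240


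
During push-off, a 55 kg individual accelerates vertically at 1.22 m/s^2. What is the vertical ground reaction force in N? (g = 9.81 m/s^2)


GRF = m * (g + a)
GRF = 55 * (9.81 + 1.22)
GRF = 55 * 11.0300
GRF = 606.6500


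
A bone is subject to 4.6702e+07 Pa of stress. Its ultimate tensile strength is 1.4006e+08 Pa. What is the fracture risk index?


FRI = applied / ultimate
FRI = 4.6702e+07 / 1.4006e+08
FRI = 0.3334


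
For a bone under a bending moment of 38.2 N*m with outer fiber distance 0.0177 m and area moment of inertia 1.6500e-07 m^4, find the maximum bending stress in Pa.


sigma = M * c / I
sigma = 38.2 * 0.0177 / 1.6500e-07
M * c = 0.6761
sigma = 4.0978e+06


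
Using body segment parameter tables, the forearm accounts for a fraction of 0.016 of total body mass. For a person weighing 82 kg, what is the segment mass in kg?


m_segment = body_mass * fraction
m_segment = 82 * 0.016
m_segment = 1.3120


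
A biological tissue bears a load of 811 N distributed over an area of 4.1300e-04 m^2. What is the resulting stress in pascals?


stress = F / A
stress = 811 / 4.1300e-04
stress = 1.9637e+06


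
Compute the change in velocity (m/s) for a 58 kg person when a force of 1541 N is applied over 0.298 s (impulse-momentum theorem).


J = F * dt = 1541 * 0.298 = 459.2180 N*s
delta_v = J / m
delta_v = 459.2180 / 58
delta_v = 7.9176


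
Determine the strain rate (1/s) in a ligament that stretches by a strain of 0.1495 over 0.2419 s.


strain_rate = delta_strain / delta_t
strain_rate = 0.1495 / 0.2419
strain_rate = 0.6180


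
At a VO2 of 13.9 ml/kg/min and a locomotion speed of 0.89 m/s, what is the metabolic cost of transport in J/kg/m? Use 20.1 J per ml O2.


Power per kg = VO2 * 20.1 / 60
Power per kg = 13.9 * 20.1 / 60 = 4.6565 W/kg
Cost = power_per_kg / speed
Cost = 4.6565 / 0.89
Cost = 5.2320


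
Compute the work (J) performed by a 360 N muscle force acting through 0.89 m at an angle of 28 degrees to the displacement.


W = F * d * cos(theta)
theta = 28 deg = 0.4887 rad
cos(theta) = 0.8829
W = 360 * 0.89 * 0.8829
W = 282.8964


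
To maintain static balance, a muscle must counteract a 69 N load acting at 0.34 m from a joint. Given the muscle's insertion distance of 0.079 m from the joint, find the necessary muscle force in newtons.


F_muscle = W * d_load / d_muscle
F_muscle = 69 * 0.34 / 0.079
Numerator = 23.4600
F_muscle = 296.9620


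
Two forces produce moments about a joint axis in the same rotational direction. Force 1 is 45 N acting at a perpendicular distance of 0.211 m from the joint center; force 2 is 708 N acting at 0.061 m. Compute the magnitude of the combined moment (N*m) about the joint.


M = F1 * d1 + F2 * d2
M = 45 * 0.211 + 708 * 0.061
M = 9.4950 + 43.1880
M = 52.6830


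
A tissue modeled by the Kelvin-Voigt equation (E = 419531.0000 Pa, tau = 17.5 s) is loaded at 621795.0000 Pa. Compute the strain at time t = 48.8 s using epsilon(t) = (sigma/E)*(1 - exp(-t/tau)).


epsilon(t) = (sigma/E) * (1 - exp(-t/tau))
sigma/E = 621795.0000 / 419531.0000 = 1.4821
exp(-t/tau) = exp(-48.8 / 17.5) = 0.0615
epsilon = 1.4821 * (1 - 0.0615)
epsilon = 1.3910


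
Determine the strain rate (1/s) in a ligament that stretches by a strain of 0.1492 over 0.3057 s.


strain_rate = delta_strain / delta_t
strain_rate = 0.1492 / 0.3057
strain_rate = 0.4881


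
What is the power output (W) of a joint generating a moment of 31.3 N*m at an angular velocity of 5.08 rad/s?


P = M * omega
P = 31.3 * 5.08
P = 159.0040


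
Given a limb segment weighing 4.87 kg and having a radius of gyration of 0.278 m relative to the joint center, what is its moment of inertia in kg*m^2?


I = m * k^2
I = 4.87 * 0.278^2
k^2 = 0.0773
I = 0.3764


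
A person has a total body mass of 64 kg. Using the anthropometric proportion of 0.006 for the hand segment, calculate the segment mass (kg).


m_segment = body_mass * fraction
m_segment = 64 * 0.006
m_segment = 0.3840


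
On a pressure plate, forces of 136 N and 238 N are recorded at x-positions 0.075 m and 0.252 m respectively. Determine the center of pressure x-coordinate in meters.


COP_x = (F1*x1 + F2*x2) / (F1 + F2)
COP_x = (136*0.075 + 238*0.252) / (136 + 238)
Numerator = 70.1760
Denominator = 374
COP_x = 0.1876


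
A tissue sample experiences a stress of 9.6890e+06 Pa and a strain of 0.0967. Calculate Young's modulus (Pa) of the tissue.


E = stress / strain
E = 9.6890e+06 / 0.0967
E = 1.0020e+08


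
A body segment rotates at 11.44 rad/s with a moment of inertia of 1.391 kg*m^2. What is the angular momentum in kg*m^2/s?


L = I * omega
L = 1.391 * 11.44
L = 15.9130


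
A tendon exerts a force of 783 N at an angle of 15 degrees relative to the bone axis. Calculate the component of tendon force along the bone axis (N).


F_eff = F_tendon * cos(theta)
theta = 15 deg = 0.2618 rad
cos(theta) = 0.9659
F_eff = 783 * 0.9659
F_eff = 756.3199


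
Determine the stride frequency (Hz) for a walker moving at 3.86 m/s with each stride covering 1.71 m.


f = v / stride_length
f = 3.86 / 1.71
f = 2.2573


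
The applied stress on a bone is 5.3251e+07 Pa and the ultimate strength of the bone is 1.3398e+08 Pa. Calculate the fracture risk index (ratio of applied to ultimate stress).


FRI = applied / ultimate
FRI = 5.3251e+07 / 1.3398e+08
FRI = 0.3975


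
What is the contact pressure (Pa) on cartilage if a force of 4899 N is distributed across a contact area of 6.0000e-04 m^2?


P = F / A
P = 4899 / 6.0000e-04
P = 8.1650e+06


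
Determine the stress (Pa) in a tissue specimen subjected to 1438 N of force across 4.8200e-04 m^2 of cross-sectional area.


stress = F / A
stress = 1438 / 4.8200e-04
stress = 2.9834e+06


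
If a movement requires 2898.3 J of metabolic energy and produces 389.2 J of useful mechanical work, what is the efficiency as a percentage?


eta = (W_mech / E_meta) * 100
eta = (389.2 / 2898.3) * 100
ratio = 0.1343
eta = 13.4286


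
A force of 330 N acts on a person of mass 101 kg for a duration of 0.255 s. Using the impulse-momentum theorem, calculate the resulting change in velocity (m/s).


J = F * dt = 330 * 0.255 = 84.1500 N*s
delta_v = J / m
delta_v = 84.1500 / 101
delta_v = 0.8332


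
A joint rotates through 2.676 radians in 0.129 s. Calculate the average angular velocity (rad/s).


omega = delta_theta / delta_t
omega = 2.676 / 0.129
omega = 20.7442


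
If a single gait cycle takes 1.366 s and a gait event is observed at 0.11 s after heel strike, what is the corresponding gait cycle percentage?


pct = (event_time / cycle_time) * 100
pct = (0.11 / 1.366) * 100
ratio = 0.0805
pct = 8.0527


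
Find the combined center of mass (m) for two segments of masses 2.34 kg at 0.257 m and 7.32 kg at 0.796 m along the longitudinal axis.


COM = (m1*x1 + m2*x2) / (m1 + m2)
COM = (2.34*0.257 + 7.32*0.796) / (2.34 + 7.32)
Numerator = 6.4281
Denominator = 9.6600
COM = 0.6654


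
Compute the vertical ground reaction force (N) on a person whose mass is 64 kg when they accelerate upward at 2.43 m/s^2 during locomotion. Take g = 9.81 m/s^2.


GRF = m * (g + a)
GRF = 64 * (9.81 + 2.43)
GRF = 64 * 12.2400
GRF = 783.3600


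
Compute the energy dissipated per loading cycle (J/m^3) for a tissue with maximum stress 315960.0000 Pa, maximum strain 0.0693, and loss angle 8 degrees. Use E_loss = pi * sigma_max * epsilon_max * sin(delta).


E_loss = pi * sigma_max * epsilon_max * sin(delta)
delta = 8 deg = 0.1396 rad
sin(delta) = 0.1392
E_loss = pi * 315960.0000 * 0.0693 * 0.1392
E_loss = 9573.4950


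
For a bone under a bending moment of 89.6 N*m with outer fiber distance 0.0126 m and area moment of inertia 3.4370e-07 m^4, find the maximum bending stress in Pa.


sigma = M * c / I
sigma = 89.6 * 0.0126 / 3.4370e-07
M * c = 1.1290
sigma = 3.2847e+06


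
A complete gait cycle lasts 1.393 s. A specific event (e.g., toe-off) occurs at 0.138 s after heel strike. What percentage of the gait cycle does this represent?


pct = (event_time / cycle_time) * 100
pct = (0.138 / 1.393) * 100
ratio = 0.0991
pct = 9.9067


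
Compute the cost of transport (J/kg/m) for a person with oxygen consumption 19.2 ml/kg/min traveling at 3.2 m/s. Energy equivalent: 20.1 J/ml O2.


Power per kg = VO2 * 20.1 / 60
Power per kg = 19.2 * 20.1 / 60 = 6.4320 W/kg
Cost = power_per_kg / speed
Cost = 6.4320 / 3.2
Cost = 2.0100


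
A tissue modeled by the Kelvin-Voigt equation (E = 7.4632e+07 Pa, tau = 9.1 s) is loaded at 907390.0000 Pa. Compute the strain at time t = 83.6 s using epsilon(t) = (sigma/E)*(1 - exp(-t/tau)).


epsilon(t) = (sigma/E) * (1 - exp(-t/tau))
sigma/E = 907390.0000 / 7.4632e+07 = 0.0122
exp(-t/tau) = exp(-83.6 / 9.1) = 1.0238e-04
epsilon = 0.0122 * (1 - 1.0238e-04)
epsilon = 0.0122


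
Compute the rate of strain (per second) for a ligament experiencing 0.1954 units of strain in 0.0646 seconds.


strain_rate = delta_strain / delta_t
strain_rate = 0.1954 / 0.0646
strain_rate = 3.0248


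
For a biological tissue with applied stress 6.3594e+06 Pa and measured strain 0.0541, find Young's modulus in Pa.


E = stress / strain
E = 6.3594e+06 / 0.0541
E = 1.1755e+08


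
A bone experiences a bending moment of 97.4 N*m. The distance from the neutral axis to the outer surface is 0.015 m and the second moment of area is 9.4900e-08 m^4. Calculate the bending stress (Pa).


sigma = M * c / I
sigma = 97.4 * 0.015 / 9.4900e-08
M * c = 1.4610
sigma = 1.5395e+07


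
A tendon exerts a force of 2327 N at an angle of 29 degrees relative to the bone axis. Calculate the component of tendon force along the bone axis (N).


F_eff = F_tendon * cos(theta)
theta = 29 deg = 0.5061 rad
cos(theta) = 0.8746
F_eff = 2327 * 0.8746
F_eff = 2035.2401


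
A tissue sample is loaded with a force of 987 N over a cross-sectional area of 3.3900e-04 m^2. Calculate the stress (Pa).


stress = F / A
stress = 987 / 3.3900e-04
stress = 2.9115e+06


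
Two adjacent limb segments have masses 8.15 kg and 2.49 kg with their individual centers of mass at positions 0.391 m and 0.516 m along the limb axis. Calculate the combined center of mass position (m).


COM = (m1*x1 + m2*x2) / (m1 + m2)
COM = (8.15*0.391 + 2.49*0.516) / (8.15 + 2.49)
Numerator = 4.4715
Denominator = 10.6400
COM = 0.4203


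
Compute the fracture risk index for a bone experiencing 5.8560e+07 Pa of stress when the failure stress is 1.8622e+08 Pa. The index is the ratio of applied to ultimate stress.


FRI = applied / ultimate
FRI = 5.8560e+07 / 1.8622e+08
FRI = 0.3145


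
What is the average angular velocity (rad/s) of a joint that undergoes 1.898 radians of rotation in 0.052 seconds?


omega = delta_theta / delta_t
omega = 1.898 / 0.052
omega = 36.5000


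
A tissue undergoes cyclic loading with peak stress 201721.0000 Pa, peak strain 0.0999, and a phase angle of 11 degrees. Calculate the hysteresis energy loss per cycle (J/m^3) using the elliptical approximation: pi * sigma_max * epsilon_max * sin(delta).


E_loss = pi * sigma_max * epsilon_max * sin(delta)
delta = 11 deg = 0.1920 rad
sin(delta) = 0.1908
E_loss = pi * 201721.0000 * 0.0999 * 0.1908
E_loss = 12079.9551


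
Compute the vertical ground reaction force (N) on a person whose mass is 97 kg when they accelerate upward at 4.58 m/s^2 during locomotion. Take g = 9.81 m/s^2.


GRF = m * (g + a)
GRF = 97 * (9.81 + 4.58)
GRF = 97 * 14.3900
GRF = 1395.8300


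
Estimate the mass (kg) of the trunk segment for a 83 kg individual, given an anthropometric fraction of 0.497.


m_segment = body_mass * fraction
m_segment = 83 * 0.497
m_segment = 41.2510


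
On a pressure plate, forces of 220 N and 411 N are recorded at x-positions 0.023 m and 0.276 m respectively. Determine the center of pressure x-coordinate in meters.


COP_x = (F1*x1 + F2*x2) / (F1 + F2)
COP_x = (220*0.023 + 411*0.276) / (220 + 411)
Numerator = 118.4960
Denominator = 631
COP_x = 0.1878


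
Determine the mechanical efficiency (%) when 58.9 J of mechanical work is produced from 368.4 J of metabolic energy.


eta = (W_mech / E_meta) * 100
eta = (58.9 / 368.4) * 100
ratio = 0.1599
eta = 15.9881


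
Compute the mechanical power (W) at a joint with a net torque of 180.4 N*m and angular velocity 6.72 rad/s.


P = M * omega
P = 180.4 * 6.72
P = 1212.2880


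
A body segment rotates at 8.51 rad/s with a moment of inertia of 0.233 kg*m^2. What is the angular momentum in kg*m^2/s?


L = I * omega
L = 0.233 * 8.51
L = 1.9828


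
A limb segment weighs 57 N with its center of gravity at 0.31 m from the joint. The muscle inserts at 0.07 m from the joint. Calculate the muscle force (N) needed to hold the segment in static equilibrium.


F_muscle = W * d_load / d_muscle
F_muscle = 57 * 0.31 / 0.07
Numerator = 17.6700
F_muscle = 252.4286


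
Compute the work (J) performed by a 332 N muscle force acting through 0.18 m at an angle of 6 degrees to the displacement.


W = F * d * cos(theta)
theta = 6 deg = 0.1047 rad
cos(theta) = 0.9945
W = 332 * 0.18 * 0.9945
W = 59.4326


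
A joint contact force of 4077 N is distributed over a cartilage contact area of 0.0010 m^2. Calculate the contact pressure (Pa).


P = F / A
P = 4077 / 0.0010
P = 4.0770e+06


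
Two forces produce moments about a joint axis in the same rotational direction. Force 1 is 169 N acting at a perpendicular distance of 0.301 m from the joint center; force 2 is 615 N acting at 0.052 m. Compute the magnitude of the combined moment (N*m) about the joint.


M = F1 * d1 + F2 * d2
M = 169 * 0.301 + 615 * 0.052
M = 50.8690 + 31.9800
M = 82.8490


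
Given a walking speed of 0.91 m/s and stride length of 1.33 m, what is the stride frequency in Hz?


f = v / stride_length
f = 0.91 / 1.33
f = 0.6842


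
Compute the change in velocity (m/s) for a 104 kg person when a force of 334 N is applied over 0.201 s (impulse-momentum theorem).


J = F * dt = 334 * 0.201 = 67.1340 N*s
delta_v = J / m
delta_v = 67.1340 / 104
delta_v = 0.6455


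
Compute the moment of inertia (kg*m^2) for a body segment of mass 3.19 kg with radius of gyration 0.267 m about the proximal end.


I = m * k^2
I = 3.19 * 0.267^2
k^2 = 0.0713
I = 0.2274


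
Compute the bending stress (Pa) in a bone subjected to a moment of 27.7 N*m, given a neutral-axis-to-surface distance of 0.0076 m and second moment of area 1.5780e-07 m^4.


sigma = M * c / I
sigma = 27.7 * 0.0076 / 1.5780e-07
M * c = 0.2105
sigma = 1.3341e+06
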